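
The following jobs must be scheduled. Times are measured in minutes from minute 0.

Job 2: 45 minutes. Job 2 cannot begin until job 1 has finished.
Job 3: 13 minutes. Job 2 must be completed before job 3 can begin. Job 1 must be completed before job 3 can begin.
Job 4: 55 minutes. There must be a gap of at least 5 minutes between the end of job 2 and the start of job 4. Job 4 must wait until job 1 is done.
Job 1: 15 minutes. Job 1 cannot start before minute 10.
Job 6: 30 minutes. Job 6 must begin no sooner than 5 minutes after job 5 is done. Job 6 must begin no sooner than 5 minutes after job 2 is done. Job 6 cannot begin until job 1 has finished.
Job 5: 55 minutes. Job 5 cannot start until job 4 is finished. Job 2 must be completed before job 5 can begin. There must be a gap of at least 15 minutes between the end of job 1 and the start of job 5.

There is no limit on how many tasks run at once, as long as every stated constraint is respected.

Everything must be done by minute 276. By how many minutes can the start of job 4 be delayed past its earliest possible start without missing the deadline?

Job 1 waits on its own release at minute 10, so it starts at minute 10 and finishes at 10 + 15 = minute 25.
Job 2 cannot begin until job 1 (finishes minute 25). It runs from minute 25 to 25 + 45 = minute 70.
Job 4 needs all of job 2 (finishes minute 70, plus 5-minute gap → minute 75); job 1 (finishes minute 25). That puts its earliest start at minute 75; it finishes at 75 + 55 = minute 130.

Working backward from the deadline:
To finish by minute 276, job 6 (duration 30) must start no later than minute 246.
Since job 6 (must start by minute 246, minus 5-minute gap → minute 241) depends on it, job 5 must finish by minute 241. Backing off its 55-minute duration gives a latest start of minute 186.
Job 4 must finish before job 5 (must start by minute 186). With a 55-minute duration, job 4 must start by 186 − 55 = minute 131.
So job 4 can start as early as minute 75 and as late as minute 131, giving 131 − 75 = 56 minutes of slack.

56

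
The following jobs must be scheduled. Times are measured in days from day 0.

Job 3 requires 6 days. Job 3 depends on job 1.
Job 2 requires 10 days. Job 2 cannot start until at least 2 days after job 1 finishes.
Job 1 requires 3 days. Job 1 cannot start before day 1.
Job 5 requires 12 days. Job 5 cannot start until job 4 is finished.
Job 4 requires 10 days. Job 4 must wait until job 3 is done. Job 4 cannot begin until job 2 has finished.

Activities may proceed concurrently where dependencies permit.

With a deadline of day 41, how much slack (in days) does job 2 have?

3

Job 1 cannot begin until its own release at day 1. It runs from day 1 to 1 + 3 = day 4.
After job 1 (finishes day 4, plus 2-day gap → day 6), job 2 can start at day 6 and finishes at day 16.

Working backward from the deadline:
To finish by day 41, job 5 (duration 12) must start no later than day 29.
Since job 5 (must start by day 29) depends on it, job 4 must finish by day 29. Backing off its 10-day duration gives a latest start of day 19.
Since job 4 (must start by day 19) depends on it, job 2 must finish by day 19. Backing off its 10-day duration gives a latest start of day 9.
So job 2 can start as early as day 6 and as late as day 9, giving 9 − 6 = 3 days of slack.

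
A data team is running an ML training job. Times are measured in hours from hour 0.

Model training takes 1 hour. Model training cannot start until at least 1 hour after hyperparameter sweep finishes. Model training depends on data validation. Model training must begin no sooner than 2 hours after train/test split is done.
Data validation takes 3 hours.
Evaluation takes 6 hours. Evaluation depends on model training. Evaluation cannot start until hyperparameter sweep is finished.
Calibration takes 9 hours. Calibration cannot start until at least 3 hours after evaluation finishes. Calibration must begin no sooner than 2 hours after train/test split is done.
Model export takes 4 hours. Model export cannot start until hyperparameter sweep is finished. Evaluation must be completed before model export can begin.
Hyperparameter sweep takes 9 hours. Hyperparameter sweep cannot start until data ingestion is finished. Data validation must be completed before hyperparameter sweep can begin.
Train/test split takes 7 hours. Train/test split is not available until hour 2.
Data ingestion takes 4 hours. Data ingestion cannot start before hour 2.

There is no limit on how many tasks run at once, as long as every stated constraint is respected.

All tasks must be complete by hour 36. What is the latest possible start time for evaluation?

Nothing follows calibration; the deadline of hour 36 is its only limit. It must start by 36 − 9 = hour 27.
Nothing follows model export; the deadline of hour 36 is its only limit. It must start by 36 − 4 = hour 32.
For evaluation: calibration (must start by hour 27, minus 3-hour gap → hour 24); model export (must start by hour 32). The most restrictive is hour 24; with a 6-hour duration, evaluation must start by hour 18.

18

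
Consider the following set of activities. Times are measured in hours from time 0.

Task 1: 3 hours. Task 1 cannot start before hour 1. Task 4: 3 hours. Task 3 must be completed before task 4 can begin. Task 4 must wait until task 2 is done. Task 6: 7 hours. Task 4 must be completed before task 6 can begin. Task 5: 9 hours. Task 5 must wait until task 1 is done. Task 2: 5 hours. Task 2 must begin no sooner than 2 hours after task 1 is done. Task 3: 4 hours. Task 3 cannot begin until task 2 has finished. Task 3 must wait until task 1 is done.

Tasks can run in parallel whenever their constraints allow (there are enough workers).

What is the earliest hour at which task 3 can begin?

11

After its own release at hour 1, task 1 can start at hour 1 and finishes at hour 4.
Task 2 waits on task 1 (finishes hour 4, plus 2-hour gap → hour 6), so it starts at hour 6 and finishes at 6 + 5 = hour 11.
Task 3 waits on task 2 (finishes hour 11); task 1 (finishes hour 4). The latest of these is hour 11, which is the earliest task 3 can start.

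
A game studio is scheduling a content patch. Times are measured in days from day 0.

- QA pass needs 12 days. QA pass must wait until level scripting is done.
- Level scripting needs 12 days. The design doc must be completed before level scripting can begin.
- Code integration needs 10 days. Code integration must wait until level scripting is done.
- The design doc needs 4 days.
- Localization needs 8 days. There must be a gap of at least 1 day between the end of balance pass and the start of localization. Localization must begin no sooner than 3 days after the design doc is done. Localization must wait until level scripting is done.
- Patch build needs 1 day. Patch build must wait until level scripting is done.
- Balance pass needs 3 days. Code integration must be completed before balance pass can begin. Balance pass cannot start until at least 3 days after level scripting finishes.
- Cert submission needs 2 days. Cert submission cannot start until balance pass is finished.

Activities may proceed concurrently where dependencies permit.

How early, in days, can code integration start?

16

Nothing blocks the design doc, so it runs from day 0 to day 4.
Level scripting waits on the design doc (finishes day 4), so it starts at day 4 and finishes at 4 + 12 = day 16.
Code integration waits on level scripting (finishes day 16), so the earliest it can start is day 16.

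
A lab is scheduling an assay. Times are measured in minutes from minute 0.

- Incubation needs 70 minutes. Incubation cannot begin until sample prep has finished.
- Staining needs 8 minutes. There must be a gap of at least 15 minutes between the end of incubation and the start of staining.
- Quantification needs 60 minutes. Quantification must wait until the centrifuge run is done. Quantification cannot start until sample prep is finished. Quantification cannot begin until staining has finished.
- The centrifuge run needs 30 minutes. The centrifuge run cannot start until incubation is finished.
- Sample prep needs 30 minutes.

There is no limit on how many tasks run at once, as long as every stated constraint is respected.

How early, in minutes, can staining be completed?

123

Nothing blocks sample prep, so it runs from minute 0 to minute 30.
After sample prep (finishes minute 30), incubation can start at minute 30 and finishes at minute 100.
After incubation (finishes minute 100, plus 15-minute gap → minute 115), staining can start at minute 115 and finishes at minute 123.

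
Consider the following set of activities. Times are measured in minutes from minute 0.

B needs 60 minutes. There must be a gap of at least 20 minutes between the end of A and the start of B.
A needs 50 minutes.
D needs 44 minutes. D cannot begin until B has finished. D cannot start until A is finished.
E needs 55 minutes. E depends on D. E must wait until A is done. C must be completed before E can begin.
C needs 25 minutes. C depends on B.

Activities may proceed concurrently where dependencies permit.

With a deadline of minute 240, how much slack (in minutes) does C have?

Nothing blocks A, so it runs from minute 0 to minute 50.
B cannot begin until A (finishes minute 50, plus 20-minute gap → minute 70). It runs from minute 70 to 70 + 60 = minute 130.
C waits on B (finishes minute 130), so it starts at minute 130 and finishes at 130 + 25 = minute 155.

Working backward from the deadline:
E has no dependents, so it just needs to finish by minute 240. Starting by 240 − 55 = minute 185 achieves that.
C has to be done before E (must start by minute 185). That means finishing by minute 185, i.e. starting by 185 − 25 = minute 160.
So C can start as early as minute 130 and as late as minute 160, giving 160 − 130 = 30 minutes of slack.

30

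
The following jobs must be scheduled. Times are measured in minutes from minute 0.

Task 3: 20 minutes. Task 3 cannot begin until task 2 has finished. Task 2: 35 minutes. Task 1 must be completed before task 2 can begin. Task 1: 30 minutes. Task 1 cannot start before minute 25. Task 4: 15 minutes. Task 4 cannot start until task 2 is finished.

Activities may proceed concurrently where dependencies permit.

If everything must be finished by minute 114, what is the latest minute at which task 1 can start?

Task 3 has no dependents, so it just needs to finish by minute 114. Starting by 114 − 20 = minute 94 achieves that.
Nothing follows task 4; the deadline of minute 114 is its only limit. It must start by 114 − 15 = minute 99.
Task 2 has several dependents: task 3 (must start by minute 94); task 4 (must start by minute 99). The earliest of those limits is minute 94, so task 2 must start by 94 − 35 = minute 59.
Task 1 has to be done before task 2 (must start by minute 59). That means finishing by minute 59, i.e. starting by 59 − 30 = minute 29.

29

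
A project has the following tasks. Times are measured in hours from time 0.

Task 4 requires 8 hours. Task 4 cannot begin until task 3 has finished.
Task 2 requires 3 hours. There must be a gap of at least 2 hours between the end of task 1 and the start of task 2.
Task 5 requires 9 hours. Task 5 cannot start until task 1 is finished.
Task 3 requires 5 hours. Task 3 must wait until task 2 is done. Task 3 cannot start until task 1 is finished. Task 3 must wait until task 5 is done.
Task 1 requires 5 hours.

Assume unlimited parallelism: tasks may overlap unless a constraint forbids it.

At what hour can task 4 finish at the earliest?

Task 1 can start immediately at hour 0; it finishes at hour 5.
After task 1 (finishes hour 5), task 5 can start at hour 5 and finishes at hour 14.
Task 2 waits on task 1 (finishes hour 5, plus 2-hour gap → hour 7), so it starts at hour 7 and finishes at 7 + 3 = hour 10.
Task 3 has to wait for task 2 (finishes hour 10); task 1 (finishes hour 5); task 5 (finishes hour 14). The latest of these is hour 14, so task 3 runs hour 14 to 14 + 5 = hour 19.
After task 3 (finishes hour 19), task 4 can start at hour 19 and finishes at hour 27.

27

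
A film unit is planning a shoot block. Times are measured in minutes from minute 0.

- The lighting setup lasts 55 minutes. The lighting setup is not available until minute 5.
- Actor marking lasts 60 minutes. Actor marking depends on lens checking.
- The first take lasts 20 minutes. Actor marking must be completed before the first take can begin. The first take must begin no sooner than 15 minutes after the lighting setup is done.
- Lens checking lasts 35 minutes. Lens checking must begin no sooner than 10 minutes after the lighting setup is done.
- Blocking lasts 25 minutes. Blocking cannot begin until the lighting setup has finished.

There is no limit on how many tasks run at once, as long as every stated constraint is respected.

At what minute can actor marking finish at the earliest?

165

After its own release at minute 5, the lighting setup can start at minute 5 and finishes at minute 60.
Lens checking waits on the lighting setup (finishes minute 60, plus 10-minute gap → minute 70), so it starts at minute 70 and finishes at 70 + 35 = minute 105.
Actor marking waits on lens checking (finishes minute 105), so it starts at minute 105 and finishes at 105 + 60 = minute 165.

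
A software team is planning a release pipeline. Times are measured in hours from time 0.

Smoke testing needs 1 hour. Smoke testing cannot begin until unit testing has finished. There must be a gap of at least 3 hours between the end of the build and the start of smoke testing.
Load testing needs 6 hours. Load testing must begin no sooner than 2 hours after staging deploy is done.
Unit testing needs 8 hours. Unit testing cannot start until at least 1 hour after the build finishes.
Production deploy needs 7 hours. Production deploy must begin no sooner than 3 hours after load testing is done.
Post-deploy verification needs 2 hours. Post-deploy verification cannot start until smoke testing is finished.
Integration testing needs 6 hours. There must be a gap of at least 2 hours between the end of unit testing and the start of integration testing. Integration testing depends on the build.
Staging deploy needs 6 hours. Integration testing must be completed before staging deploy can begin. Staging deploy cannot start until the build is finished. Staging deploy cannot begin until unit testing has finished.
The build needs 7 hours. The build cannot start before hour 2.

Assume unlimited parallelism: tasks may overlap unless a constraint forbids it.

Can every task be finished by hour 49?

No

After its own release at hour 2, the build can start at hour 2 and finishes at hour 9.
Unit testing cannot begin until the build (finishes hour 9, plus 1-hour gap → hour 10). It runs from hour 10 to 10 + 8 = hour 18.
Smoke testing needs all of unit testing (finishes hour 18); the build (finishes hour 9, plus 3-hour gap → hour 12). That puts its earliest start at hour 18; it finishes at 18 + 1 = hour 19.
Post-deploy verification cannot begin until smoke testing (finishes hour 19). It runs from hour 19 to 19 + 2 = hour 21.
Integration testing needs all of unit testing (finishes hour 18, plus 2-hour gap → hour 20); the build (finishes hour 9). That puts its earliest start at hour 20; it finishes at 20 + 6 = hour 26.
Staging deploy cannot start until integration testing (finishes hour 26); the build (finishes hour 9); unit testing (finishes hour 18). The controlling bound is hour 26, so staging deploy finishes at 26 + 6 = hour 32.
Load testing cannot begin until staging deploy (finishes hour 32, plus 2-hour gap → hour 34). It runs from hour 34 to 34 + 6 = hour 40.
Production deploy waits on load testing (finishes hour 40, plus 3-hour gap → hour 43), so it starts at hour 43 and finishes at 43 + 7 = hour 50.
The earliest everything can be done is hour 50, which is after the deadline of 49, so it is not possible.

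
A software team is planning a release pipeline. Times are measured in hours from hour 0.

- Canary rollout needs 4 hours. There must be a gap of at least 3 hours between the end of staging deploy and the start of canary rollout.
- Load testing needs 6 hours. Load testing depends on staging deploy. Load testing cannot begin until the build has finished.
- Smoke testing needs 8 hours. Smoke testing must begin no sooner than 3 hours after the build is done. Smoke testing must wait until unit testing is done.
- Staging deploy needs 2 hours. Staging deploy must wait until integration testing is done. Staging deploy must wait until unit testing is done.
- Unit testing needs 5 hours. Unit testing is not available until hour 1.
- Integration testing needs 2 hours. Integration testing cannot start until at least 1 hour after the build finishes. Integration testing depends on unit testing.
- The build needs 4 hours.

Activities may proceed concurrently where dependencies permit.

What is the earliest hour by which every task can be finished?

17

Unit testing waits on its own release at hour 1, so it starts at hour 1 and finishes at 1 + 5 = hour 6.
The build can start immediately at hour 0; it finishes at hour 4.
Smoke testing has to wait for the build (finishes hour 4, plus 3-hour gap → hour 7); unit testing (finishes hour 6). The latest of these is hour 7, so smoke testing runs hour 7 to 7 + 8 = hour 15.
For integration testing: the build (finishes hour 4, plus 1-hour gap → hour 5); unit testing (finishes hour 6). Taking the maximum gives a start of hour 6, and it finishes at 6 + 2 = hour 8.
Staging deploy cannot start until integration testing (finishes hour 8); unit testing (finishes hour 6). The controlling bound is hour 8, so staging deploy finishes at 8 + 2 = hour 10.
Load testing has to wait for staging deploy (finishes hour 10); the build (finishes hour 4). The latest of these is hour 10, so load testing runs hour 10 to 10 + 6 = hour 16.
After staging deploy (finishes hour 10, plus 3-hour gap → hour 13), canary rollout can start at hour 13 and finishes at hour 17.
All tasks are finished once the last one completes. Finish times: The build at 4, Unit testing at 6, Integration testing at 8, Staging deploy at 10, Smoke testing at 15, Canary rollout at 17, Load testing at 16. The latest is hour 17.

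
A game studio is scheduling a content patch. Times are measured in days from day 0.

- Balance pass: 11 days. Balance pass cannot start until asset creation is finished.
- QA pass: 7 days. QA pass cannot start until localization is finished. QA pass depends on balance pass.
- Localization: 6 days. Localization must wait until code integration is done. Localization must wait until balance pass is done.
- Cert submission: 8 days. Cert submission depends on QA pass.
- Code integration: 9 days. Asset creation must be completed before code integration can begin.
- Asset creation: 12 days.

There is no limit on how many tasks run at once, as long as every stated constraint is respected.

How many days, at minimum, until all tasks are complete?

Asset creation has no prerequisites, so it starts at day 0 and finishes at day 12.
Balance pass waits on asset creation (finishes day 12), so it starts at day 12 and finishes at 12 + 11 = day 23.
After asset creation (finishes day 12), code integration can start at day 12 and finishes at day 21.
For localization: code integration (finishes day 21); balance pass (finishes day 23). Taking the maximum gives a start of day 23, and it finishes at 23 + 6 = day 29.
QA pass needs all of localization (finishes day 29); balance pass (finishes day 23). That puts its earliest start at day 29; it finishes at 29 + 7 = day 36.
Cert submission waits on QA pass (finishes day 36), so it starts at day 36 and finishes at 36 + 8 = day 44.
All tasks are finished once the last one completes. Finish times: Asset creation at 12, Code integration at 21, Balance pass at 23, Localization at 29, QA pass at 36, Cert submission at 44. The latest is day 44.

44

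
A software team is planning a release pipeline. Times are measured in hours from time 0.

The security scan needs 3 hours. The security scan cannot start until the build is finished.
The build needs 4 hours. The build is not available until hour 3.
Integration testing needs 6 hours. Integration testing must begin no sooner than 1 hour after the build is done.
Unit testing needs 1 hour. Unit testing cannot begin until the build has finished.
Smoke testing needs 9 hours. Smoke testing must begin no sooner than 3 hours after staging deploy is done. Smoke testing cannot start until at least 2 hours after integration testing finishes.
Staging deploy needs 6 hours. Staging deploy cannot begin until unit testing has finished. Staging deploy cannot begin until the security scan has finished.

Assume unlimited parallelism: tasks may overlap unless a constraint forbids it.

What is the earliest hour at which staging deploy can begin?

The build cannot begin until its own release at hour 3. It runs from hour 3 to 3 + 4 = hour 7.
The security scan waits on the build (finishes hour 7), so it starts at hour 7 and finishes at 7 + 3 = hour 10.
Unit testing cannot begin until the build (finishes hour 7). It runs from hour 7 to 7 + 1 = hour 8.
Staging deploy waits on unit testing (finishes hour 8); the security scan (finishes hour 10). The latest of these is hour 10, which is the earliest staging deploy can start.

10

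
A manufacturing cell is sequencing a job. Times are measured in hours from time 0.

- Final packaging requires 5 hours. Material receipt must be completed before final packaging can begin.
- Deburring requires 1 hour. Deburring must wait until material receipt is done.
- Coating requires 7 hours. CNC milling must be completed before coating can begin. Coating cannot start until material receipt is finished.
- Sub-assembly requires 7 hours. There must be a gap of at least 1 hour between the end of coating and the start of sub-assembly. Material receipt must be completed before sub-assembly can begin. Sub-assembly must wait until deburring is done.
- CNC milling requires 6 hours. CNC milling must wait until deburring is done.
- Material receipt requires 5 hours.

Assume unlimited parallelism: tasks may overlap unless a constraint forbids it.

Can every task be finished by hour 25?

Nothing blocks material receipt, so it runs from hour 0 to hour 5.
Final packaging cannot begin until material receipt (finishes hour 5). It runs from hour 5 to 5 + 5 = hour 10.
Deburring waits on material receipt (finishes hour 5), so it starts at hour 5 and finishes at 5 + 1 = hour 6.
CNC milling cannot begin until deburring (finishes hour 6). It runs from hour 6 to 6 + 6 = hour 12.
Coating cannot start until CNC milling (finishes hour 12); material receipt (finishes hour 5). The controlling bound is hour 12, so coating finishes at 12 + 7 = hour 19.
Sub-assembly cannot start until coating (finishes hour 19, plus 1-hour gap → hour 20); material receipt (finishes hour 5); deburring (finishes hour 6). The controlling bound is hour 20, so sub-assembly finishes at 20 + 7 = hour 27.
The earliest everything can be done is hour 27, which is after the deadline of 25, so it is not possible.

No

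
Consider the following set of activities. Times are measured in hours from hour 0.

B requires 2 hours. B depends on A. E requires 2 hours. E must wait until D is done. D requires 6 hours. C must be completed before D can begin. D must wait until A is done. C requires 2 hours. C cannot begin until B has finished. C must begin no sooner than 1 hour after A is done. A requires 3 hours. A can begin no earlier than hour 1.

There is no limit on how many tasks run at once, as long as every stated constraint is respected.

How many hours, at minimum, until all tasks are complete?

16

After its own release at hour 1, A can start at hour 1 and finishes at hour 4.
B waits on A (finishes hour 4), so it starts at hour 4 and finishes at 4 + 2 = hour 6.
C has to wait for B (finishes hour 6); A (finishes hour 4, plus 1-hour gap → hour 5). The latest of these is hour 6, so C runs hour 6 to 6 + 2 = hour 8.
D needs all of C (finishes hour 8); A (finishes hour 4). That puts its earliest start at hour 8; it finishes at 8 + 6 = hour 14.
After D (finishes hour 14), E can start at hour 14 and finishes at hour 16.
All tasks are finished once the last one completes. Finish times: A at 4, B at 6, C at 8, D at 14, E at 16. The latest is hour 16.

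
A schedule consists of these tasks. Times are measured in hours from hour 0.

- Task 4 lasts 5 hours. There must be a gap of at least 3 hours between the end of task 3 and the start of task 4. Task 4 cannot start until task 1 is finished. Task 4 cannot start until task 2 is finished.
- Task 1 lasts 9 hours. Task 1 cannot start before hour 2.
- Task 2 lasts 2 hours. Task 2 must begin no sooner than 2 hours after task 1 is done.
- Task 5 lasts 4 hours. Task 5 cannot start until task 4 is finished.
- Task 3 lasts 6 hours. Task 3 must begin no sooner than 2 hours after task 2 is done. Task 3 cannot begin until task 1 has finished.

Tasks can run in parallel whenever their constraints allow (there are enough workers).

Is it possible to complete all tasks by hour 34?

No

After its own release at hour 2, task 1 can start at hour 2 and finishes at hour 11.
Task 2 waits on task 1 (finishes hour 11, plus 2-hour gap → hour 13), so it starts at hour 13 and finishes at 13 + 2 = hour 15.
Task 3 cannot start until task 2 (finishes hour 15, plus 2-hour gap → hour 17); task 1 (finishes hour 11). The controlling bound is hour 17, so task 3 finishes at 17 + 6 = hour 23.
Task 4 has to wait for task 3 (finishes hour 23, plus 3-hour gap → hour 26); task 1 (finishes hour 11); task 2 (finishes hour 15). The latest of these is hour 26, so task 4 runs hour 26 to 26 + 5 = hour 31.
Task 5 waits on task 4 (finishes hour 31), so it starts at hour 31 and finishes at 31 + 4 = hour 35.
The earliest everything can be done is hour 35, which is after the deadline of 34, so it is not possible.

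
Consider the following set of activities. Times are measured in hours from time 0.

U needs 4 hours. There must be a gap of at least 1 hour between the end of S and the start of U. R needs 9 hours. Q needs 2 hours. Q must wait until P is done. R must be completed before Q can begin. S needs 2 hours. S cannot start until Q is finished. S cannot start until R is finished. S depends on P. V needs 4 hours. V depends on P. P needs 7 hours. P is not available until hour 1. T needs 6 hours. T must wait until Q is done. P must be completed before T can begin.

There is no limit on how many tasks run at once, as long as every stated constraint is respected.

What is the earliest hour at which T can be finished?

R can start immediately at hour 0; it finishes at hour 9.
P cannot begin until its own release at hour 1. It runs from hour 1 to 1 + 7 = hour 8.
Q needs all of P (finishes hour 8); R (finishes hour 9). That puts its earliest start at hour 9; it finishes at 9 + 2 = hour 11.
T cannot start until Q (finishes hour 11); P (finishes hour 8). The controlling bound is hour 11, so T finishes at 11 + 6 = hour 17.

17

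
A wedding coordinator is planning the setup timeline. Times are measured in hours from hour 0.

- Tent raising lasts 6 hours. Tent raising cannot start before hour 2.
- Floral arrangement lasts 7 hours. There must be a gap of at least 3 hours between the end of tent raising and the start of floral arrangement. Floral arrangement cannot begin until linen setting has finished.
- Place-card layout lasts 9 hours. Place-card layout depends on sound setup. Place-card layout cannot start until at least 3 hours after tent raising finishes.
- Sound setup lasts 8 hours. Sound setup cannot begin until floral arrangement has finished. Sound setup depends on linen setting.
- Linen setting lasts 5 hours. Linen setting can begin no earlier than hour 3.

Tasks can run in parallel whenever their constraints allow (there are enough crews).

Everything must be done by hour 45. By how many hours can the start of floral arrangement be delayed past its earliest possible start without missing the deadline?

10

After its own release at hour 3, linen setting can start at hour 3 and finishes at hour 8.
Tent raising cannot begin until its own release at hour 2. It runs from hour 2 to 2 + 6 = hour 8.
Floral arrangement has to wait for tent raising (finishes hour 8, plus 3-hour gap → hour 11); linen setting (finishes hour 8). The latest of these is hour 11, so floral arrangement runs hour 11 to 11 + 7 = hour 18.

Working backward from the deadline:
To finish by hour 45, place-card layout (duration 9) must start no later than hour 36.
Sound setup has to be done before place-card layout (must start by hour 36). That means finishing by hour 36, i.e. starting by 36 − 8 = hour 28.
Since sound setup (must start by hour 28) depends on it, floral arrangement must finish by hour 28. Backing off its 7-hour duration gives a latest start of hour 21.
So floral arrangement can start as early as hour 11 and as late as hour 21, giving 21 − 11 = 10 hours of slack.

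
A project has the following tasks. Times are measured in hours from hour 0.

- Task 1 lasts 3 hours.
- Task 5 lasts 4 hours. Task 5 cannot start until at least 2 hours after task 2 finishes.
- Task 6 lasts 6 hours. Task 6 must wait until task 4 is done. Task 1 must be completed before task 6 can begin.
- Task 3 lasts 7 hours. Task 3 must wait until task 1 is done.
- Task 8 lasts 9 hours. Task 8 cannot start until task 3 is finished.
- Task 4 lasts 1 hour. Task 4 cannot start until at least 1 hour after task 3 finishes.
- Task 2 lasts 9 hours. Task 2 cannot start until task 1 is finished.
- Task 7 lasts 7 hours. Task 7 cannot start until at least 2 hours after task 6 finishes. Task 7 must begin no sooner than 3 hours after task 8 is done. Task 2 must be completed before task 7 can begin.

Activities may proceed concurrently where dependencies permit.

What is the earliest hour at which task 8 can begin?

10

Nothing blocks task 1, so it runs from hour 0 to hour 3.
Task 3 cannot begin until task 1 (finishes hour 3). It runs from hour 3 to 3 + 7 = hour 10.
Task 8 waits on task 3 (finishes hour 10), so the earliest it can start is hour 10.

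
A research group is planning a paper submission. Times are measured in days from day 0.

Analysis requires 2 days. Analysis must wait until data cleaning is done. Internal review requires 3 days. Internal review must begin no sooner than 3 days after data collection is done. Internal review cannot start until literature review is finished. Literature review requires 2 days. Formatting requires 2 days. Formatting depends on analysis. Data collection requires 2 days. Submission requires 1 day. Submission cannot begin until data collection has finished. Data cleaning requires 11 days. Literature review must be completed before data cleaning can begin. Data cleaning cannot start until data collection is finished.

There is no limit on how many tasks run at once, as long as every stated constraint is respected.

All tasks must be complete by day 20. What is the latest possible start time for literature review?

3

Nothing follows formatting; the deadline of day 20 is its only limit. It must start by 20 − 2 = day 18.
Analysis must finish before formatting (must start by day 18). With a 2-day duration, analysis must start by 18 − 2 = day 16.
Since analysis (must start by day 16) depends on it, data cleaning must finish by day 16. Backing off its 11-day duration gives a latest start of day 5.
To finish by day 20, internal review (duration 3) must start no later than day 17.
Literature review feeds data cleaning (must start by day 5); internal review (must start by day 17). Taking the minimum, literature review must finish by day 5 and start by 5 − 2 = day 3.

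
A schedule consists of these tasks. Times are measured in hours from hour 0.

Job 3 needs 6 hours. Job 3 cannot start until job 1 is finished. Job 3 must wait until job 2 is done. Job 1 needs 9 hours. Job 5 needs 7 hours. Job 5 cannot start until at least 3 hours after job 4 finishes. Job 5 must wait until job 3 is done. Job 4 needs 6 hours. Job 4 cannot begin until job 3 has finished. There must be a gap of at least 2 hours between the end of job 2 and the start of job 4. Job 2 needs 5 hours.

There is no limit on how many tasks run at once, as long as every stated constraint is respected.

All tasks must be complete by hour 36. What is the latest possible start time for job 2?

9

Job 5 must finish by hour 36; it takes 7 hours, so it must start by 36 − 7 = hour 29.
Job 4 has to be done before job 5 (must start by hour 29, minus 3-hour gap → hour 26). That means finishing by hour 26, i.e. starting by 26 − 6 = hour 20.
Job 3 must finish in time for job 4 (must start by hour 20); job 5 (must start by hour 29). The tightest is hour 20, so job 3 must start by 20 − 6 = hour 14.
Job 2 has several dependents: job 3 (must start by hour 14); job 4 (must start by hour 20, minus 2-hour gap → hour 18). The earliest of those limits is hour 14, so job 2 must start by 14 − 5 = hour 9.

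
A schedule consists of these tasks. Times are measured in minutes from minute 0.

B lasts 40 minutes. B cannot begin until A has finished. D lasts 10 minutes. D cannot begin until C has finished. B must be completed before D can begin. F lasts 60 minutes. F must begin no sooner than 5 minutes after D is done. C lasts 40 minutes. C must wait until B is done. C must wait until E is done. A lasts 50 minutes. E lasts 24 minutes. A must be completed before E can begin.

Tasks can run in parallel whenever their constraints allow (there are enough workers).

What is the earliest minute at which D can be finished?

140

A has no prerequisites, so it starts at minute 0 and finishes at minute 50.
After A (finishes minute 50), E can start at minute 50 and finishes at minute 74.
B cannot begin until A (finishes minute 50). It runs from minute 50 to 50 + 40 = minute 90.
C needs all of B (finishes minute 90); E (finishes minute 74). That puts its earliest start at minute 90; it finishes at 90 + 40 = minute 130.
D cannot start until C (finishes minute 130); B (finishes minute 90). The controlling bound is minute 130, so D finishes at 130 + 10 = minute 140.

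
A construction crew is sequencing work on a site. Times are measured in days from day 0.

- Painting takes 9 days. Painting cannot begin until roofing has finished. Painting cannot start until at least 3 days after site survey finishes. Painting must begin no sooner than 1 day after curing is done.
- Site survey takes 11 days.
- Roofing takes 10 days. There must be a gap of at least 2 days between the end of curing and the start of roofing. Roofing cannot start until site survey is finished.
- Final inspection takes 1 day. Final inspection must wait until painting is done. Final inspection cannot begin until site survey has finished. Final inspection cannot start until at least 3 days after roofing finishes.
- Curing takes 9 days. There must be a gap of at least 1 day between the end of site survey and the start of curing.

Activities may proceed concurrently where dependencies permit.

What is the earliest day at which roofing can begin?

23

Site survey has no prerequisites, so it starts at day 0 and finishes at day 11.
Curing waits on site survey (finishes day 11, plus 1-day gap → day 12), so it starts at day 12 and finishes at 12 + 9 = day 21.
Roofing waits on curing (finishes day 21, plus 2-day gap → day 23); site survey (finishes day 11). The latest of these is day 23, which is the earliest roofing can start.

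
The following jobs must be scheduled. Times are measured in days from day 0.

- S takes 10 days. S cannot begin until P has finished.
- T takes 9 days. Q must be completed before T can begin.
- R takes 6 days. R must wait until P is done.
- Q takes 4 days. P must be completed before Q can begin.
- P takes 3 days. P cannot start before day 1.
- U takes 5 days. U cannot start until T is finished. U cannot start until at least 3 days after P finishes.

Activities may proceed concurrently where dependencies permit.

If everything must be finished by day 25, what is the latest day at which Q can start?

7

U has no dependents, so it just needs to finish by day 25. Starting by 25 − 5 = day 20 achieves that.
T feeds into U (must start by day 20); so T must finish by day 20 and therefore start by day 11.
Q feeds into T (must start by day 11); so Q must finish by day 11 and therefore start by day 7.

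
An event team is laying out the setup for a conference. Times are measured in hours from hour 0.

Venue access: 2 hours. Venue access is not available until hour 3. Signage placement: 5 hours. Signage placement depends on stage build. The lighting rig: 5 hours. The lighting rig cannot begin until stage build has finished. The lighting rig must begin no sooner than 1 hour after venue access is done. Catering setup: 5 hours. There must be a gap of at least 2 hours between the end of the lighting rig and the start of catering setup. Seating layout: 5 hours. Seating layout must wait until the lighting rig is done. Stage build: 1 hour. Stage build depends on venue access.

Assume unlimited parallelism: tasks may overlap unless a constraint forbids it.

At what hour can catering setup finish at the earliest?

18

Venue access waits on its own release at hour 3, so it starts at hour 3 and finishes at 3 + 2 = hour 5.
After venue access (finishes hour 5), stage build can start at hour 5 and finishes at hour 6.
For the lighting rig: stage build (finishes hour 6); venue access (finishes hour 5, plus 1-hour gap → hour 6). Taking the maximum gives a start of hour 6, and it finishes at 6 + 5 = hour 11.
Catering setup waits on the lighting rig (finishes hour 11, plus 2-hour gap → hour 13), so it starts at hour 13 and finishes at 13 + 5 = hour 18.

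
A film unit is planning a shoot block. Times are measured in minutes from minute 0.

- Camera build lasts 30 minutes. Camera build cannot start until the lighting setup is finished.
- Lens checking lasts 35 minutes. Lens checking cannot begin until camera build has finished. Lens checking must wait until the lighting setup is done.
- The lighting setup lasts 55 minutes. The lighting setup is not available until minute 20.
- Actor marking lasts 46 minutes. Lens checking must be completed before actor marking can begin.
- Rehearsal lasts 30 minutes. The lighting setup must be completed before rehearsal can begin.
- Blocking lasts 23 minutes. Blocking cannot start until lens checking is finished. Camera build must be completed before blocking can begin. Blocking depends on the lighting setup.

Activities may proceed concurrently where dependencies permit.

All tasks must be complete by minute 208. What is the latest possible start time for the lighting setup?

Blocking must finish by minute 208; it takes 23 minutes, so it must start by 208 − 23 = minute 185.
Actor marking must finish by minute 208; it takes 46 minutes, so it must start by 208 − 46 = minute 162.
For lens checking: blocking (must start by minute 185); actor marking (must start by minute 162). The most restrictive is minute 162; with a 35-minute duration, lens checking must start by minute 127.
For camera build: lens checking (must start by minute 127); blocking (must start by minute 185). The most restrictive is minute 127; with a 30-minute duration, camera build must start by minute 97.
Nothing follows rehearsal; the deadline of minute 208 is its only limit. It must start by 208 − 30 = minute 178.
The lighting setup must finish in time for camera build (must start by minute 97); lens checking (must start by minute 127); blocking (must start by minute 185); rehearsal (must start by minute 178). The tightest is minute 97, so the lighting setup must start by 97 − 55 = minute 42.

42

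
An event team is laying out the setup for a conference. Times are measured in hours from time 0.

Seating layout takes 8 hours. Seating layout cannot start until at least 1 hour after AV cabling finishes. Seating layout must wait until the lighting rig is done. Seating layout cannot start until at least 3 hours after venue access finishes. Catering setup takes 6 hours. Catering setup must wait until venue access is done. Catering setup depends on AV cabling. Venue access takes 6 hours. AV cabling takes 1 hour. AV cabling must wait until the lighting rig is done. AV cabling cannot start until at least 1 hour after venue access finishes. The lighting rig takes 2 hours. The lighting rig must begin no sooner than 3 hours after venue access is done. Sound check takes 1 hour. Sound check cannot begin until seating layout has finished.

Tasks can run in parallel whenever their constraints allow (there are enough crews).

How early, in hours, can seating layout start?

13

Nothing blocks venue access, so it runs from hour 0 to hour 6.
The lighting rig waits on venue access (finishes hour 6, plus 3-hour gap → hour 9), so it starts at hour 9 and finishes at 9 + 2 = hour 11.
AV cabling has to wait for the lighting rig (finishes hour 11); venue access (finishes hour 6, plus 1-hour gap → hour 7). The latest of these is hour 11, so AV cabling runs hour 11 to 11 + 1 = hour 12.
Seating layout waits on AV cabling (finishes hour 12, plus 1-hour gap → hour 13); the lighting rig (finishes hour 11); venue access (finishes hour 6, plus 3-hour gap → hour 9). The latest of these is hour 13, which is the earliest seating layout can start.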